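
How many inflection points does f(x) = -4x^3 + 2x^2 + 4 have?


Inflection points occur where f''(x) = 0 and concavity changes.
f(x) = -4x^3 + 2x^2 + 4
f'(x) = -12x^2 + 4x
f''(x) = -24x + 4
Set f''(x) = 0:
-24x + 4 = 0
x = -4 / (-24) = 1/6
Since f''(x) is linear (degree 1), it changes sign at this point.
Therefore there is exactly 1 inflection point.

1


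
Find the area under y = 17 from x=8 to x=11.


The area under a constant function y = 17 is a rectangle.
Width = 11 - 8 = 3
Height = 17
Area = width * height
= 3 * 17
= 51

51


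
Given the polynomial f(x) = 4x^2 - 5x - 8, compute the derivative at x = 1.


Differentiate term by term using power and sum rules:
f(x) = 4x^2 - 5x - 8
f'(x) = 8x - 5
Substitute x = 1:
f'(1) = 8 * 1 - 5
= 8 - 5
= 3

3


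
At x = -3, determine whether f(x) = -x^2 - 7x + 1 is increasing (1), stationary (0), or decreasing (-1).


Compute f'(x) to determine behavior:
f'(x) = -2x - 7
f'(-3) = -2 * (-3) - 7
= 6 - 7
= -1
Since f'(-3) < 0, the function is decreasing (-1)

-1


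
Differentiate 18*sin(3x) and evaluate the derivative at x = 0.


Apply the chain rule to differentiate 18*sin(3x):
d/dx [18*sin(3x)]
= 18 * cos(3x) * d/dx(3x)
= 18 * 3 * cos(3x)
= 54 * cos(3x)
Evaluate at x = 0:
= 54 * cos(0)
= 54 * 1
= 54

54


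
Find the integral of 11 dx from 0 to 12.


The integral of a constant k over [a, b] equals k * (b - a).
integral from 0 to 12 of 11 dx
= 11 * (12 - 0)
= 11 * 12
= 132

132


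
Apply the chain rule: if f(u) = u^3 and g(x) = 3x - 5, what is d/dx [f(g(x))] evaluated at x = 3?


Using the chain rule: (f(g(x)))' = f'(g(x)) * g'(x)
First, find g(3):
g(3) = 3 * 3 - 5 = 4
Next, f'(u) = 3u^2
And g'(x) = 3
So f'(g(3)) * g'(3)
= 3 * 4^2 * 3
= 3 * 16 * 3
= 144

144


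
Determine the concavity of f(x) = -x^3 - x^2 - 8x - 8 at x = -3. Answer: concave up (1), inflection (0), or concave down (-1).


Concavity is determined by the sign of f''(x).
f(x) = -x^3 - x^2 - 8x - 8
f'(x) = -3x^2 - 2x - 8
f''(x) = -6x - 2
f''(-3) = -6 * (-3) - 2
= 18 - 2
= 16
Since f''(-3) > 0, the function is concave up (1)

1


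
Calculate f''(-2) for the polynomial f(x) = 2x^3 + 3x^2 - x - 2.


First derivative:
f'(x) = 6x^2 + 6x - 1
Second derivative:
f''(x) = 12x + 6
Substitute x = -2:
f''(-2) = 12 * (-2) + 6
= -24 + 6
= -18

-18


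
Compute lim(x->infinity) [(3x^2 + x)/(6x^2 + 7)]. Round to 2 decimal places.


For limits at infinity with equal-degree polynomials,
we compare leading coefficients.
Numerator leading term: 3x^2
Denominator leading term: 6x^2
Divide both by x^2:
lim = (3 + 1/x) / (6 + 7/x^2)
As x -> infinity, the 1/x and 1/x^2 terms vanish:
= 3/6 = 1/2 = 0.50

0.50


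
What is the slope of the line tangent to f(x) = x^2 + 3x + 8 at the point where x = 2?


The slope of the tangent line equals f'(x) at the point.
f(x) = x^2 + 3x + 8
f'(x) = 2x + 3
At x = 2:
f'(2) = 2 * 2 + 3
= 4 + 3
= 7

7


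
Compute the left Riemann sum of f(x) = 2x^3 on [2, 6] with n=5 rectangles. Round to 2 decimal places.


Left Riemann sum uses left endpoints of each subinterval.
Interval: [2, 6], n = 5
dx = (6 - 2) / 5 = 4/5
Left endpoints: [2, 14/5, 18/5, 22/5, 26/5]
f values: [16, 5488/125, 11664/125, 21296/125, 35152/125]
Sum = dx * (sum of f values)
= 4/5 * 3024/5
= 12096/25 = 483.84

483.84


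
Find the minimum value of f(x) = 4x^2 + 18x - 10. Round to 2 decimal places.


For a quadratic f(x) = ax^2 + bx + c with a > 0, the minimum is at the vertex.
Vertex x-coordinate: x = -b/(2a)
x = -(18) / (2 * 4)
x = -18/8 = -9/4
Substitute back to find the minimum value:
f(-9/4) = 4 * (-9/4)^2 + 18 * (-9/4) - 10
= 81/4 - 81/2 - 10
= -121/4 = -30.25

-30.25


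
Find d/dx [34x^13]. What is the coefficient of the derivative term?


We apply the power rule: d/dx [ax^n] = a*n * x^(n-1)
d/dx [34x^13]
= 34 * 13 * x^(13-1)
= 442x^12
The coefficient is 442

442


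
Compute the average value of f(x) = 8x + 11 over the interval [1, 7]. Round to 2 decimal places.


Average value = 1/(b-a) * integral from a to b of f(x) dx
First compute the integral of 8x + 11:
F(x) = 4x^2 + 11x
F(7) = 4 * 49 + 11 * 7 = 273
F(1) = 4 * 1 + 11 * 1 = 15
Integral = 273 - 15 = 258
Average = 258 / (7 - 1) = 258 / 6
= 43 = 43.00

43.00


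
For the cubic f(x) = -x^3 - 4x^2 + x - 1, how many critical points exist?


Find where f'(x) = 0:
f(x) = -x^3 - 4x^2 + x - 1
f'(x) = -3x^2 - 8x + 1
This is a quadratic in x. Use the discriminant to count real roots.
Discriminant = (-8)^2 - 4 * (-3) * 1
= 64 - (-12)
= 76
Since discriminant > 0, f'(x) = 0 has 2 real solutions.
Number of critical points: 2

2


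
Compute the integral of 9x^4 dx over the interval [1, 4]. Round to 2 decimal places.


Find the antiderivative of 9x^4:
F(x) = 9/5 * x^5
Apply the Fundamental Theorem of Calculus:
F(4) - F(1)
= 9/5 * 4^5 - 9/5 * 1^5
= 9/5 * (1024 - 1)
= 9/5 * 1023
= 9207/5 = 1841.40

1841.40


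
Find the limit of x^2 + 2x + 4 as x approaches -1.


Since polynomials are continuous, we use direct substitution.
lim(x->-1) of x^2 + 2x + 4
= 1 * (-1)^2 + 2 * (-1) + 4
= 1 - 2 + 4
= 3

3


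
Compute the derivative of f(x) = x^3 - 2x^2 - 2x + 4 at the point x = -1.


Differentiate f(x) = x^3 - 2x^2 - 2x + 4 term by term:
f'(x) = 3x^2 - 4x - 2
Substitute x = -1:
f'(-1) = 3 * (-1)^2 - 4 * (-1) - 2
= 3 + 4 - 2
= 5

5


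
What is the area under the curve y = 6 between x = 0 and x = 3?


The area under a constant function y = 6 is a rectangle.
Width = 3 - 0 = 3
Height = 6
Area = width * height
= 3 * 6
= 18

18


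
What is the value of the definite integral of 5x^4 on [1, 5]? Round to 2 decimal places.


Find the antiderivative of 5x^4:
F(x) = 5/5 * x^5
Apply the Fundamental Theorem of Calculus:
F(5) - F(1)
= 5/5 * 5^5 - 5/5 * 1^5
= 5/5 * (3125 - 1)
= 5/5 * 3124
= 3124 = 3124.00

3124.00


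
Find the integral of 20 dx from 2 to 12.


The integral of a constant k over [a, b] equals k * (b - a).
integral from 2 to 12 of 20 dx
= 20 * (12 - 2)
= 20 * 10
= 200

200


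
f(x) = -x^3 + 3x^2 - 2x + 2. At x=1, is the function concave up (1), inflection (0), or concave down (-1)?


Concavity is determined by the sign of f''(x).
f(x) = -x^3 + 3x^2 - 2x + 2
f'(x) = -3x^2 + 6x - 2
f''(x) = -6x + 6
f''(1) = -6 * 1 + 6
= -6 + 6
= 0
f''(1) = 0, and f''(x) is linear with nonzero slope -6, so f'' changes sign at x = 1. Hence the function is at an inflection point (0)

0


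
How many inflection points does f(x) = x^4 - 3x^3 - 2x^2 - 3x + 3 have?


Inflection points occur where f''(x) = 0 and concavity changes.
f(x) = x^4 - 3x^3 - 2x^2 - 3x + 3
f'(x) = 4x^3 - 9x^2 - 4x - 3
f''(x) = 12x^2 - 18x - 4
This is a quadratic in x. Use the discriminant to count real roots.
Discriminant = (-18)^2 - 4 * 12 * (-4)
= 324 - (-192)
= 516
Since discriminant > 0, f''(x) = 0 has 2 distinct real solutions.
A quadratic with two distinct real roots changes sign at each root, so concavity changes at both.
Number of inflection points: 2

2


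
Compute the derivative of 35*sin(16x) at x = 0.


Apply the chain rule to differentiate 35*sin(16x):
d/dx [35*sin(16x)]
= 35 * cos(16x) * d/dx(16x)
= 35 * 16 * cos(16x)
= 560 * cos(16x)
Evaluate at x = 0:
= 560 * cos(0)
= 560 * 1
= 560

560


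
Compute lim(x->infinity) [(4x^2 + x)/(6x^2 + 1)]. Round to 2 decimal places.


For limits at infinity with equal-degree polynomials,
we compare leading coefficients.
Numerator leading term: 4x^2
Denominator leading term: 6x^2
Divide both by x^2:
lim = (4 + 1/x) / (6 + 1/x^2)
As x -> infinity, the 1/x and 1/x^2 terms vanish:
= 4/6 = 2/3 ≈ 0.67

0.67


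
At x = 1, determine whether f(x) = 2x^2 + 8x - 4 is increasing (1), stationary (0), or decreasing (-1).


Compute f'(x) to determine behavior:
f'(x) = 4x + 8
f'(1) = 4 * 1 + 8
= 4 + 8
= 12
Since f'(1) > 0, the function is increasing (1)

1


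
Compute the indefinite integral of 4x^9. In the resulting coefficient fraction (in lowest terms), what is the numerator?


Apply the power rule for integration:
integral of ax^n dx = a/(n+1) * x^(n+1) + C
integral of 4x^9 dx
= 4/10 * x^10 + C
= 2/5 * x^10 + C
The coefficient in lowest terms is 2/5, and its numerator is 2

2


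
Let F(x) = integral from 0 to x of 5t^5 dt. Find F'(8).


By the Fundamental Theorem of Calculus (Part 1):
If F(x) = integral from 0 to x of f(t) dt, then F'(x) = f(x)
Here f(t) = 5t^5
So F'(x) = 5x^5
Evaluate at x = 8:
F'(8) = 5 * 8^5
= 5 * 32768
= 163840

163840


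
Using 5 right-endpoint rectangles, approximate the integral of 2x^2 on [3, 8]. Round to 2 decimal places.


Right Riemann sum uses right endpoints of each subinterval.
Interval: [3, 8], n = 5
dx = (8 - 3) / 5 = 1
Right endpoints: [4, 5, 6, 7, 8]
f values: [32, 50, 72, 98, 128]
Sum = dx * (sum of f values)
= 1 * 380
= 380 = 380.00

380.00


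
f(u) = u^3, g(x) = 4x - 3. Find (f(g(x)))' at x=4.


Using the chain rule: (f(g(x)))' = f'(g(x)) * g'(x)
First, find g(4):
g(4) = 4 * 4 - 3 = 13
Next, f'(u) = 3u^2
And g'(x) = 4
So f'(g(4)) * g'(4)
= 3 * 13^2 * 4
= 3 * 169 * 4
= 2028

2028


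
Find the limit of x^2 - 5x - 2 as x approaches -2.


Since polynomials are continuous, we use direct substitution.
lim(x->-2) of x^2 - 5x - 2
= 1 * (-2)^2 - 5 * (-2) - 2
= 4 + 10 - 2
= 12

12


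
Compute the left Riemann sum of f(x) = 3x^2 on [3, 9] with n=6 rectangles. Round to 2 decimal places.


Left Riemann sum uses left endpoints of each subinterval.
Interval: [3, 9], n = 6
dx = (9 - 3) / 6 = 1
Left endpoints: [3, 4, 5, 6, 7, 8]
f values: [27, 48, 75, 108, 147, 192]
Sum = dx * (sum of f values)
= 1 * 597
= 597 = 597.00

597.00


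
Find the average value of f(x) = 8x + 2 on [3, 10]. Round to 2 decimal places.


Average value = 1/(b-a) * integral from a to b of f(x) dx
First compute the integral of 8x + 2:
F(x) = 4x^2 + 2x
F(10) = 4 * 100 + 2 * 10 = 420
F(3) = 4 * 9 + 2 * 3 = 42
Integral = 420 - 42 = 378
Average = 378 / (10 - 3) = 378 / 7
= 54 = 54.00

54.00


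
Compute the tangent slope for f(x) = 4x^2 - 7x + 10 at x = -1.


The slope of the tangent line equals f'(x) at the point.
f(x) = 4x^2 - 7x + 10
f'(x) = 8x - 7
At x = -1:
f'(-1) = 8 * (-1) - 7
= -8 - 7
= -15

-15


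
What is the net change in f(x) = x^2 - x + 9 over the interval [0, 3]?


Net change = f(b) - f(a)
f(x) = x^2 - x + 9
Compute f(3):
f(3) = 1 * 3^2 - 1 * 3 + 9
= 9 - 3 + 9
= 15
Compute f(0):
f(0) = 1 * 0^2 - 1 * 0 + 9
= 0 + 0 + 9
= 9
Net change = 15 - 9 = 6

6


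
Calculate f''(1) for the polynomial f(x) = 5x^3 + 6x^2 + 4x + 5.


First derivative:
f'(x) = 15x^2 + 12x + 4
Second derivative:
f''(x) = 30x + 12
Substitute x = 1:
f''(1) = 30 * 1 + 12
= 30 + 12
= 42

42


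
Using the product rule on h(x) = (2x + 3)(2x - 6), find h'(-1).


Let u(x) = 2x + 3 and v(x) = 2x - 6
u'(x) = 2
v'(x) = 2
Product rule: h'(x) = u'(x)*v(x) + u(x)*v'(x)
= 2 * (2x - 6) + (2x + 3) * 2
At x = -1:
u(-1) = 2 * (-1) + 3 = 1
v(-1) = 2 * (-1) - 6 = -8
h'(-1) = 2 * (-8) + 1 * 2
= -16 + 2
= -14

-14


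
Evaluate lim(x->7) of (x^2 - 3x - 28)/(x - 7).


Direct substitution gives 0/0, so we factor the numerator.
Factor: (x^2 - 3x - 28) = (x - 7)(x + 4)
Cancel the common factor (x - 7):
(x^2 - 3x - 28)/(x - 7) = (x + 4)
Now substitute x = 7:
= (7) - (-4) = 11

11


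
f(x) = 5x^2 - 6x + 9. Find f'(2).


Differentiate term by term using power and sum rules:
f(x) = 5x^2 - 6x + 9
f'(x) = 10x - 6
Substitute x = 2:
f'(2) = 10 * 2 - 6
= 20 - 6
= 14

14


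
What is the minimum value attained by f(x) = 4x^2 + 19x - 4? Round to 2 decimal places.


For a quadratic f(x) = ax^2 + bx + c with a > 0, the minimum is at the vertex.
Vertex x-coordinate: x = -b/(2a)
x = -(19) / (2 * 4)
x = -19/8
Substitute back to find the minimum value:
f(-19/8) = 4 * (-19/8)^2 + 19 * (-19/8) - 4
= 361/16 - 361/8 - 4
= -425/16 ≈ -26.56

-26.56


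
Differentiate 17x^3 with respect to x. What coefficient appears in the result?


We apply the power rule: d/dx [ax^n] = a*n * x^(n-1)
d/dx [17x^3]
= 17 * 3 * x^(3-1)
= 51x^2
The coefficient is 51

51


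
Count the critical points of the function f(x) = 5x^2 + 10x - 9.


Find where f'(x) = 0:
f'(x) = 10x + 10
Set f'(x) = 0:
10x + 10 = 0
x = -10 / 10 = -1
This is a linear equation in x, so there is exactly one solution.
Number of critical points: 1

1


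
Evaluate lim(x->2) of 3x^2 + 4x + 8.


Since polynomials are continuous, we use direct substitution.
lim(x->2) of 3x^2 + 4x + 8
= 3 * 2^2 + 4 * 2 + 8
= 12 + 8 + 8
= 28

28


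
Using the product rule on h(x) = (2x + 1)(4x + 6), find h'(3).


Let u(x) = 2x + 1 and v(x) = 4x + 6
u'(x) = 2
v'(x) = 4
Product rule: h'(x) = u'(x)*v(x) + u(x)*v'(x)
= 2 * (4x + 6) + (2x + 1) * 4
At x = 3:
u(3) = 2 * 3 + 1 = 7
v(3) = 4 * 3 + 6 = 18
h'(3) = 2 * 18 + 7 * 4
= 36 + 28
= 64

64


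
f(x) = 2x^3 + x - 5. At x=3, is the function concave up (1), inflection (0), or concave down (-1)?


Concavity is determined by the sign of f''(x).
f(x) = 2x^3 + x - 5
f'(x) = 6x^2 + 1
f''(x) = 12x
f''(3) = 12 * 3 + 0
= 36 + 0
= 36
Since f''(3) > 0, the function is concave up (1)

1


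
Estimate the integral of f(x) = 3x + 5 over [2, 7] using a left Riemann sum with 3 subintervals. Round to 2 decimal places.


Left Riemann sum uses left endpoints of each subinterval.
Interval: [2, 7], n = 3
dx = (7 - 2) / 3 = 5/3
Left endpoints: [2, 11/3, 16/3]
f values: [11, 16, 21]
Sum = dx * (sum of f values)
= 5/3 * 48
= 80 = 80.00

80.00


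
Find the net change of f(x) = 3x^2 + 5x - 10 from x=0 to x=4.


Net change = f(b) - f(a)
f(x) = 3x^2 + 5x - 10
Compute f(4):
f(4) = 3 * 4^2 + 5 * 4 - 10
= 48 + 20 - 10
= 58
Compute f(0):
f(0) = 3 * 0^2 + 5 * 0 - 10
= 0 + 0 - 10
= -10
Net change = 58 - (-10) = 68

68


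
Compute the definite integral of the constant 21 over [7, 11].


The integral of a constant k over [a, b] equals k * (b - a).
integral from 7 to 11 of 21 dx
= 21 * (11 - 7)
= 21 * 4
= 84

84


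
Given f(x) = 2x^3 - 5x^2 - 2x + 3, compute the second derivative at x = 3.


First derivative:
f'(x) = 6x^2 - 10x - 2
Second derivative:
f''(x) = 12x - 10
Substitute x = 3:
f''(3) = 12 * 3 - 10
= 36 - 10
= 26

26


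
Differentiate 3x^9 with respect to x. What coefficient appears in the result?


We apply the power rule: d/dx [ax^n] = a*n * x^(n-1)
d/dx [3x^9]
= 3 * 9 * x^(9-1)
= 27x^8
The coefficient is 27

27


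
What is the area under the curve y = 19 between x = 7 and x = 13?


The area under a constant function y = 19 is a rectangle.
Width = 13 - 7 = 6
Height = 19
Area = width * height
= 6 * 19
= 114

114


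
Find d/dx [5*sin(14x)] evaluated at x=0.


Apply the chain rule to differentiate 5*sin(14x):
d/dx [5*sin(14x)]
= 5 * cos(14x) * d/dx(14x)
= 5 * 14 * cos(14x)
= 70 * cos(14x)
Evaluate at x = 0:
= 70 * cos(0)
= 70 * 1
= 70

70


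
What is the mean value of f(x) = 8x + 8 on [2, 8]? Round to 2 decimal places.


Average value = 1/(b-a) * integral from a to b of f(x) dx
First compute the integral of 8x + 8:
F(x) = 4x^2 + 8x
F(8) = 4 * 64 + 8 * 8 = 320
F(2) = 4 * 4 + 8 * 2 = 32
Integral = 320 - 32 = 288
Average = 288 / (8 - 2) = 288 / 6
= 48 = 48.00

48.00


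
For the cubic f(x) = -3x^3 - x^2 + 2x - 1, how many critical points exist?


Find where f'(x) = 0:
f(x) = -3x^3 - x^2 + 2x - 1
f'(x) = -9x^2 - 2x + 2
This is a quadratic in x. Use the discriminant to count real roots.
Discriminant = (-2)^2 - 4 * (-9) * 2
= 4 - (-72)
= 76
Since discriminant > 0, f'(x) = 0 has 2 real solutions.
Number of critical points: 2

2


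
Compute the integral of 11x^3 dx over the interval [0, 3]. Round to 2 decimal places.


Find the antiderivative of 11x^3:
F(x) = 11/4 * x^4
Apply the Fundamental Theorem of Calculus:
F(3) - F(0)
= 11/4 * 3^4 - 11/4 * 0^4
= 11/4 * (81 - 0)
= 11/4 * 81
= 891/4 = 222.75

222.75


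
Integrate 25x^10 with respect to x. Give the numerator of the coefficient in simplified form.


Apply the power rule for integration:
integral of ax^n dx = a/(n+1) * x^(n+1) + C
integral of 25x^10 dx
= 25/11 * x^11 + C
The coefficient in lowest terms is 25/11, and its numerator is 25

25


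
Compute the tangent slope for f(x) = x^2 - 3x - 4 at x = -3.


The slope of the tangent line equals f'(x) at the point.
f(x) = x^2 - 3x - 4
f'(x) = 2x - 3
At x = -3:
f'(-3) = 2 * (-3) - 3
= -6 - 3
= -9

-9


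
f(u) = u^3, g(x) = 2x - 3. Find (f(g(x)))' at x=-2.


Using the chain rule: (f(g(x)))' = f'(g(x)) * g'(x)
First, find g(-2):
g(-2) = 2 * (-2) - 3 = -7
Next, f'(u) = 3u^2
And g'(x) = 2
So f'(g(-2)) * g'(-2)
= 3 * (-7)^2 * 2
= 3 * 49 * 2
= 294

294


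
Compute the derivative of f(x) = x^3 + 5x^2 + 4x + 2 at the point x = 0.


Differentiate f(x) = x^3 + 5x^2 + 4x + 2 term by term:
f'(x) = 3x^2 + 10x + 4
Substitute x = 0:
f'(0) = 3 * 0^2 + 10 * 0 + 4
= 0 + 0 + 4
= 4

4


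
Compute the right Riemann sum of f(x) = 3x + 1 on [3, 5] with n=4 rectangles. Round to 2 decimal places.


Right Riemann sum uses right endpoints of each subinterval.
Interval: [3, 5], n = 4
dx = (5 - 3) / 4 = 1/2
Right endpoints: [7/2, 4, 9/2, 5]
f values: [23/2, 13, 29/2, 16]
Sum = dx * (sum of f values)
= 1/2 * 55
= 55/2 = 27.50

27.50


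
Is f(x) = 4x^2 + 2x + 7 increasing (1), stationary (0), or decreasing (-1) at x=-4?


Compute f'(x) to determine behavior:
f'(x) = 8x + 2
f'(-4) = 8 * (-4) + 2
= -32 + 2
= -30
Since f'(-4) < 0, the function is decreasing (-1)

-1


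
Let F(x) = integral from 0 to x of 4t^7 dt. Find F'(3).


By the Fundamental Theorem of Calculus (Part 1):
If F(x) = integral from 0 to x of f(t) dt, then F'(x) = f(x)
Here f(t) = 4t^7
So F'(x) = 4x^7
Evaluate at x = 3:
F'(3) = 4 * 3^7
= 4 * 2187
= 8748

8748


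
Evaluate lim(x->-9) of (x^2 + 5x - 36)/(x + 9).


Direct substitution gives 0/0, so we factor the numerator.
Factor: (x^2 + 5x - 36) = (x + 9)(x - 4)
Cancel the common factor (x + 9):
(x^2 + 5x - 36)/(x + 9) = (x - 4)
Now substitute x = -9:
= (-9) - (4) = -13

-13


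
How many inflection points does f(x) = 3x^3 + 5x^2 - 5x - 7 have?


Inflection points occur where f''(x) = 0 and concavity changes.
f(x) = 3x^3 + 5x^2 - 5x - 7
f'(x) = 9x^2 + 10x - 5
f''(x) = 18x + 10
Set f''(x) = 0:
18x + 10 = 0
x = -10 / 18 = -5/9
Since f''(x) is linear (degree 1), it changes sign at this point.
Therefore there is exactly 1 inflection point.

1


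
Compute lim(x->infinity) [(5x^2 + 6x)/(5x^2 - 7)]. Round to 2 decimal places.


For limits at infinity with equal-degree polynomials,
we compare leading coefficients.
Numerator leading term: 5x^2
Denominator leading term: 5x^2
Divide both by x^2:
lim = (5 + 6/x) / (5 - 7/x^2)
As x -> infinity, the 1/x and 1/x^2 terms vanish:
= 5/5 = 1 = 1.00

1.00


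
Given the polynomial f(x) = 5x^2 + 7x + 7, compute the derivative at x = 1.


Differentiate term by term using power and sum rules:
f(x) = 5x^2 + 7x + 7
f'(x) = 10x + 7
Substitute x = 1:
f'(1) = 10 * 1 + 7
= 10 + 7
= 17

17


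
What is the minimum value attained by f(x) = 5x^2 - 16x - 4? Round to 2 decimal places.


For a quadratic f(x) = ax^2 + bx + c with a > 0, the minimum is at the vertex.
Vertex x-coordinate: x = -b/(2a)
x = -(-16) / (2 * 5)
x = 16/10 = 8/5
Substitute back to find the minimum value:
f(8/5) = 5 * (8/5)^2 - 16 * (8/5) - 4
= 64/5 - 128/5 - 4
= -84/5 = -16.80

-16.80


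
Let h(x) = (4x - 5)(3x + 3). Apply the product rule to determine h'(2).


Let u(x) = 4x - 5 and v(x) = 3x + 3
u'(x) = 4
v'(x) = 3
Product rule: h'(x) = u'(x)*v(x) + u(x)*v'(x)
= 4 * (3x + 3) + (4x - 5) * 3
At x = 2:
u(2) = 4 * 2 - 5 = 3
v(2) = 3 * 2 + 3 = 9
h'(2) = 4 * 9 + 3 * 3
= 36 + 9
= 45

45


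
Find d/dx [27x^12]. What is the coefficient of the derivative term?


We apply the power rule: d/dx [ax^n] = a*n * x^(n-1)
d/dx [27x^12]
= 27 * 12 * x^(12-1)
= 324x^11
The coefficient is 324

324


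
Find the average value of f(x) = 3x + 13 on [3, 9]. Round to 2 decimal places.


Average value = 1/(b-a) * integral from a to b of f(x) dx
First compute the integral of 3x + 13:
F(x) = (3/2)x^2 + 13x
F(9) = 3/2 * 81 + 13 * 9 = 477/2
F(3) = 3/2 * 9 + 13 * 3 = 105/2
Integral = 477/2 - 105/2 = 186
Average = 186 / (9 - 3) = 186 / 6
= 31 = 31.00

31.00


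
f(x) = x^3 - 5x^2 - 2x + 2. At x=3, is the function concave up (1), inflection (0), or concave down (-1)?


Concavity is determined by the sign of f''(x).
f(x) = x^3 - 5x^2 - 2x + 2
f'(x) = 3x^2 - 10x - 2
f''(x) = 6x - 10
f''(3) = 6 * 3 - 10
= 18 - 10
= 8
Since f''(3) > 0, the function is concave up (1)

1


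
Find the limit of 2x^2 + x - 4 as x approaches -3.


Since polynomials are continuous, we use direct substitution.
lim(x->-3) of 2x^2 + x - 4
= 2 * (-3)^2 + 1 * (-3) - 4
= 18 - 3 - 4
= 11

11


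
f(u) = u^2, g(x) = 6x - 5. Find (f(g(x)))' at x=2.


Using the chain rule: (f(g(x)))' = f'(g(x)) * g'(x)
First, find g(2):
g(2) = 6 * 2 - 5 = 7
Next, f'(u) = 2u
And g'(x) = 6
So f'(g(2)) * g'(2)
= 2 * 7 * 6
= 84

84


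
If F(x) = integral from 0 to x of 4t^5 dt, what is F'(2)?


By the Fundamental Theorem of Calculus (Part 1):
If F(x) = integral from 0 to x of f(t) dt, then F'(x) = f(x)
Here f(t) = 4t^5
So F'(x) = 4x^5
Evaluate at x = 2:
F'(2) = 4 * 2^5
= 4 * 32
= 128

128


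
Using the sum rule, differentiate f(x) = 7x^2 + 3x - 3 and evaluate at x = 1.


Differentiate term by term using power and sum rules:
f(x) = 7x^2 + 3x - 3
f'(x) = 14x + 3
Substitute x = 1:
f'(1) = 14 * 1 + 3
= 14 + 3
= 17

17


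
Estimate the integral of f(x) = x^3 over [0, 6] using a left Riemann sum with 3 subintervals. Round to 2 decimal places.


Left Riemann sum uses left endpoints of each subinterval.
Interval: [0, 6], n = 3
dx = (6 - 0) / 3 = 2
Left endpoints: [0, 2, 4]
f values: [0, 8, 64]
Sum = dx * (sum of f values)
= 2 * 72
= 144 = 144.00

144.00


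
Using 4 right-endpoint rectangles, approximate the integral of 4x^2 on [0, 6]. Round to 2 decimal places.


Right Riemann sum uses right endpoints of each subinterval.
Interval: [0, 6], n = 4
dx = (6 - 0) / 4 = 3/2
Right endpoints: [3/2, 3, 9/2, 6]
f values: [9, 36, 81, 144]
Sum = dx * (sum of f values)
= 3/2 * 270
= 405 = 405.00

405.00


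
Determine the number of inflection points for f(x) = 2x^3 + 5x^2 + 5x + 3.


Inflection points occur where f''(x) = 0 and concavity changes.
f(x) = 2x^3 + 5x^2 + 5x + 3
f'(x) = 6x^2 + 10x + 5
f''(x) = 12x + 10
Set f''(x) = 0:
12x + 10 = 0
x = -10 / 12 = -5/6
Since f''(x) is linear (degree 1), it changes sign at this point.
Therefore there is exactly 1 inflection point.

1


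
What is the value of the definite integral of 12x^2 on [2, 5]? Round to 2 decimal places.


Find the antiderivative of 12x^2:
F(x) = 12/3 * x^3
Apply the Fundamental Theorem of Calculus:
F(5) - F(2)
= 12/3 * 5^3 - 12/3 * 2^3
= 12/3 * (125 - 8)
= 12/3 * 117
= 468 = 468.00

468.00


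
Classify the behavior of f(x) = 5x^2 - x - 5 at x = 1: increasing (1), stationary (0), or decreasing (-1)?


Compute f'(x) to determine behavior:
f'(x) = 10x - 1
f'(1) = 10 * 1 - 1
= 10 - 1
= 9
Since f'(1) > 0, the function is increasing (1)

1


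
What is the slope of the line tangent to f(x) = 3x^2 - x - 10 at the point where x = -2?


The slope of the tangent line equals f'(x) at the point.
f(x) = 3x^2 - x - 10
f'(x) = 6x - 1
At x = -2:
f'(-2) = 6 * (-2) - 1
= -12 - 1
= -13

-13


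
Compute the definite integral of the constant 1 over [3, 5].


The integral of a constant k over [a, b] equals k * (b - a).
integral from 3 to 5 of 1 dx
= 1 * (5 - 3)
= 1 * 2
= 2

2


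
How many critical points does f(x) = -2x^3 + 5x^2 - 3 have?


Find where f'(x) = 0:
f(x) = -2x^3 + 5x^2 - 3
f'(x) = -6x^2 + 10x
This is a quadratic in x. Use the discriminant to count real roots.
Discriminant = (10)^2 - 4 * (-6) * 0
= 100 - 0
= 100
Since discriminant > 0, f'(x) = 0 has 2 real solutions.
Number of critical points: 2

2


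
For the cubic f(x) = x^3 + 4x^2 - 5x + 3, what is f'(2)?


Differentiate f(x) = x^3 + 4x^2 - 5x + 3 term by term:
f'(x) = 3x^2 + 8x - 5
Substitute x = 2:
f'(2) = 3 * 2^2 + 8 * 2 - 5
= 12 + 16 - 5
= 23

23


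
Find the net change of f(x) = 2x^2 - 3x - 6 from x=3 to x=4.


Net change = f(b) - f(a)
f(x) = 2x^2 - 3x - 6
Compute f(4):
f(4) = 2 * 4^2 - 3 * 4 - 6
= 32 - 12 - 6
= 14
Compute f(3):
f(3) = 2 * 3^2 - 3 * 3 - 6
= 18 - 9 - 6
= 3
Net change = 14 - 3 = 11

11


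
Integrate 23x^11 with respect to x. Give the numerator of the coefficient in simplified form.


Apply the power rule for integration:
integral of ax^n dx = a/(n+1) * x^(n+1) + C
integral of 23x^11 dx
= 23/12 * x^12 + C
The coefficient in lowest terms is 23/12, and its numerator is 23

23


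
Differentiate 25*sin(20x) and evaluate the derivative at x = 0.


Apply the chain rule to differentiate 25*sin(20x):
d/dx [25*sin(20x)]
= 25 * cos(20x) * d/dx(20x)
= 25 * 20 * cos(20x)
= 500 * cos(20x)
Evaluate at x = 0:
= 500 * cos(0)
= 500 * 1
= 500

500


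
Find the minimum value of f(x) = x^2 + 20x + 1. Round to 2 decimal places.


For a quadratic f(x) = ax^2 + bx + c with a > 0, the minimum is at the vertex.
Vertex x-coordinate: x = -b/(2a)
x = -(20) / (2 * 1)
x = -20/2 = -10
Substitute back to find the minimum value:
f(-10) = 1 * (-10)^2 + 20 * (-10) + 1
= 100 - 200 + 1
= -99 = -99.00

-99.00


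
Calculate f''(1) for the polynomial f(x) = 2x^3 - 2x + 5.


First derivative:
f'(x) = 6x^2 - 2
Second derivative:
f''(x) = 12x
Substitute x = 1:
f''(1) = 12 * 1 + 0
= 12 + 0
= 12

12


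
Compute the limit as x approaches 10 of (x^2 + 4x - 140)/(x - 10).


Direct substitution gives 0/0, so we factor the numerator.
Factor: (x^2 + 4x - 140) = (x - 10)(x + 14)
Cancel the common factor (x - 10):
(x^2 + 4x - 140)/(x - 10) = (x + 14)
Now substitute x = 10:
= (10) - (-14) = 24

24


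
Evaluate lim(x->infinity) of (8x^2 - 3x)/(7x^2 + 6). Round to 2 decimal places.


For limits at infinity with equal-degree polynomials,
we compare leading coefficients.
Numerator leading term: 8x^2
Denominator leading term: 7x^2
Divide both by x^2:
lim = (8 - 3/x) / (7 + 6/x^2)
As x -> infinity, the 1/x and 1/x^2 terms vanish:
= 8/7 ≈ 1.14

1.14


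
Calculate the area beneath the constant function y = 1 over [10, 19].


The area under a constant function y = 1 is a rectangle.
Width = 19 - 10 = 9
Height = 1
Area = width * height
= 9 * 1
= 9

9


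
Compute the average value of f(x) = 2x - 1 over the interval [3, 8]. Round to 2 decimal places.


Average value = 1/(b-a) * integral from a to b of f(x) dx
First compute the integral of 2x - 1:
F(x) = x^2 - x
F(8) = 1 * 64 - 1 * 8 = 56
F(3) = 1 * 9 - 1 * 3 = 6
Integral = 56 - 6 = 50
Average = 50 / (8 - 3) = 50 / 5
= 10 = 10.00

10.00


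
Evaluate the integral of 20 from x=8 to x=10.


The integral of a constant k over [a, b] equals k * (b - a).
integral from 8 to 10 of 20 dx
= 20 * (10 - 8)
= 20 * 2
= 40

40


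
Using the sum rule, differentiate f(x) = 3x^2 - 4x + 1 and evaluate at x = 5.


Differentiate term by term using power and sum rules:
f(x) = 3x^2 - 4x + 1
f'(x) = 6x - 4
Substitute x = 5:
f'(5) = 6 * 5 - 4
= 30 - 4
= 26

26


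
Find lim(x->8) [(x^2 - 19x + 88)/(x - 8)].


Direct substitution gives 0/0, so we factor the numerator.
Factor: (x^2 - 19x + 88) = (x - 8)(x - 11)
Cancel the common factor (x - 8):
(x^2 - 19x + 88)/(x - 8) = (x - 11)
Now substitute x = 8:
= (8) - (11) = -3

-3


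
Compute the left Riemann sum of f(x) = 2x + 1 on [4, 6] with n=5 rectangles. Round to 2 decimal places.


Left Riemann sum uses left endpoints of each subinterval.
Interval: [4, 6], n = 5
dx = (6 - 4) / 5 = 2/5
Left endpoints: [4, 22/5, 24/5, 26/5, 28/5]
f values: [9, 49/5, 53/5, 57/5, 61/5]
Sum = dx * (sum of f values)
= 2/5 * 53
= 106/5 = 21.20

21.20


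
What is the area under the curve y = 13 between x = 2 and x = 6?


The area under a constant function y = 13 is a rectangle.
Width = 6 - 2 = 4
Height = 13
Area = width * height
= 4 * 13
= 52

52


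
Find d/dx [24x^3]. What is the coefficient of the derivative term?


We apply the power rule: d/dx [ax^n] = a*n * x^(n-1)
d/dx [24x^3]
= 24 * 3 * x^(3-1)
= 72x^2
The coefficient is 72

72


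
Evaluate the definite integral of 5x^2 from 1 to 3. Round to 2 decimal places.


Find the antiderivative of 5x^2:
F(x) = 5/3 * x^3
Apply the Fundamental Theorem of Calculus:
F(3) - F(1)
= 5/3 * 3^3 - 5/3 * 1^3
= 5/3 * (27 - 1)
= 5/3 * 26
= 130/3 ≈ 43.33

43.33


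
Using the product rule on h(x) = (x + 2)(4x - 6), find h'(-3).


Let u(x) = x + 2 and v(x) = 4x - 6
u'(x) = 1
v'(x) = 4
Product rule: h'(x) = u'(x)*v(x) + u(x)*v'(x)
= 1 * (4x - 6) + (x + 2) * 4
At x = -3:
u(-3) = 1 * (-3) + 2 = -1
v(-3) = 4 * (-3) - 6 = -18
h'(-3) = 1 * (-18) + (-1) * 4
= -18 - 4
= -22

-22


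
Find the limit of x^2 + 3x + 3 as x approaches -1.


Since polynomials are continuous, we use direct substitution.
lim(x->-1) of x^2 + 3x + 3
= 1 * (-1)^2 + 3 * (-1) + 3
= 1 - 3 + 3
= 1

1


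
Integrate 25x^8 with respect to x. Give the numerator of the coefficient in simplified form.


Apply the power rule for integration:
integral of ax^n dx = a/(n+1) * x^(n+1) + C
integral of 25x^8 dx
= 25/9 * x^9 + C
The coefficient in lowest terms is 25/9, and its numerator is 25

25


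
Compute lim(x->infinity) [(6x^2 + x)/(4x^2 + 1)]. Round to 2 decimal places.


For limits at infinity with equal-degree polynomials,
we compare leading coefficients.
Numerator leading term: 6x^2
Denominator leading term: 4x^2
Divide both by x^2:
lim = (6 + 1/x) / (4 + 1/x^2)
As x -> infinity, the 1/x and 1/x^2 terms vanish:
= 6/4 = 3/2 = 1.50

1.50


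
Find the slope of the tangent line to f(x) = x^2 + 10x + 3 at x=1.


The slope of the tangent line equals f'(x) at the point.
f(x) = x^2 + 10x + 3
f'(x) = 2x + 10
At x = 1:
f'(1) = 2 * 1 + 10
= 2 + 10
= 12

12


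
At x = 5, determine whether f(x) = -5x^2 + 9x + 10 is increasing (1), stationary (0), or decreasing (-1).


Compute f'(x) to determine behavior:
f'(x) = -10x + 9
f'(5) = -10 * 5 + 9
= -50 + 9
= -41
Since f'(5) < 0, the function is decreasing (-1)

-1


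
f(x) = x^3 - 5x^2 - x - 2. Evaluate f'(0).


Differentiate f(x) = x^3 - 5x^2 - x - 2 term by term:
f'(x) = 3x^2 - 10x - 1
Substitute x = 0:
f'(0) = 3 * 0^2 - 10 * 0 - 1
= 0 + 0 - 1
= -1

-1


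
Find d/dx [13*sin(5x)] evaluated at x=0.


Apply the chain rule to differentiate 13*sin(5x):
d/dx [13*sin(5x)]
= 13 * cos(5x) * d/dx(5x)
= 13 * 5 * cos(5x)
= 65 * cos(5x)
Evaluate at x = 0:
= 65 * cos(0)
= 65 * 1
= 65

65


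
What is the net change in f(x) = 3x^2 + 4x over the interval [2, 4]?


Net change = f(b) - f(a)
f(x) = 3x^2 + 4x
Compute f(4):
f(4) = 3 * 4^2 + 4 * 4 + 0
= 48 + 16 + 0
= 64
Compute f(2):
f(2) = 3 * 2^2 + 4 * 2 + 0
= 12 + 8 + 0
= 20
Net change = 64 - 20 = 44

44


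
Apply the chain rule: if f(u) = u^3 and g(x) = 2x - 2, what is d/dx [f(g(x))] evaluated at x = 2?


Using the chain rule: (f(g(x)))' = f'(g(x)) * g'(x)
First, find g(2):
g(2) = 2 * 2 - 2 = 2
Next, f'(u) = 3u^2
And g'(x) = 2
So f'(g(2)) * g'(2)
= 3 * 2^2 * 2
= 3 * 4 * 2
= 24

24


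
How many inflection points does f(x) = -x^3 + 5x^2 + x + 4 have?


Inflection points occur where f''(x) = 0 and concavity changes.
f(x) = -x^3 + 5x^2 + x + 4
f'(x) = -3x^2 + 10x + 1
f''(x) = -6x + 10
Set f''(x) = 0:
-6x + 10 = 0
x = -10 / (-6) = 5/3
Since f''(x) is linear (degree 1), it changes sign at this point.
Therefore there is exactly 1 inflection point.

1


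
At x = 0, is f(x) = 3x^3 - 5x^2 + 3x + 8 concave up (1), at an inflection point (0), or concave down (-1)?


Concavity is determined by the sign of f''(x).
f(x) = 3x^3 - 5x^2 + 3x + 8
f'(x) = 9x^2 - 10x + 3
f''(x) = 18x - 10
f''(0) = 18 * 0 - 10
= 0 - 10
= -10
Since f''(0) < 0, the function is concave down (-1)

-1


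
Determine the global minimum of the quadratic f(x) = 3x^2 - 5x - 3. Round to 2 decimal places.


For a quadratic f(x) = ax^2 + bx + c with a > 0, the minimum is at the vertex.
Vertex x-coordinate: x = -b/(2a)
x = -(-5) / (2 * 3)
x = 5/6
Substitute back to find the minimum value:
f(5/6) = 3 * (5/6)^2 - 5 * (5/6) - 3
= 25/12 - 25/6 - 3
= -61/12 ≈ -5.08

-5.08


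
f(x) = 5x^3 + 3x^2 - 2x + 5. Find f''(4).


First derivative:
f'(x) = 15x^2 + 6x - 2
Second derivative:
f''(x) = 30x + 6
Substitute x = 4:
f''(4) = 30 * 4 + 6
= 120 + 6
= 126

126


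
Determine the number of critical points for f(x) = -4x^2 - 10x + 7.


Find where f'(x) = 0:
f'(x) = -8x - 10
Set f'(x) = 0:
-8x - 10 = 0
x = 10 / (-8) = -5/4
This is a linear equation in x, so there is exactly one solution.
Number of critical points: 1

1


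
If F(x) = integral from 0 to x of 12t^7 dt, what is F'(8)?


By the Fundamental Theorem of Calculus (Part 1):
If F(x) = integral from 0 to x of f(t) dt, then F'(x) = f(x)
Here f(t) = 12t^7
So F'(x) = 12x^7
Evaluate at x = 8:
F'(8) = 12 * 8^7
= 12 * 2097152
= 25165824

25165824


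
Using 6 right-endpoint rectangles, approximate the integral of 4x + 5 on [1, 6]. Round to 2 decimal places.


Right Riemann sum uses right endpoints of each subinterval.
Interval: [1, 6], n = 6
dx = (6 - 1) / 6 = 5/6
Right endpoints: [11/6, 8/3, 7/2, 13/3, 31/6, 6]
f values: [37/3, 47/3, 19, 67/3, 77/3, 29]
Sum = dx * (sum of f values)
= 5/6 * 124
= 310/3 ≈ 103.33

103.33


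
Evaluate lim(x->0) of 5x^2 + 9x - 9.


Since polynomials are continuous, we use direct substitution.
lim(x->0) of 5x^2 + 9x - 9
= 5 * 0^2 + 9 * 0 - 9
= 0 + 0 - 9
= -9

-9


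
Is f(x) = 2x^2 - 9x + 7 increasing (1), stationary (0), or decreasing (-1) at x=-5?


Compute f'(x) to determine behavior:
f'(x) = 4x - 9
f'(-5) = 4 * (-5) - 9
= -20 - 9
= -29
Since f'(-5) < 0, the function is decreasing (-1)

-1


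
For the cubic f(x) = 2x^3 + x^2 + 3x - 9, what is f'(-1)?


Differentiate f(x) = 2x^3 + x^2 + 3x - 9 term by term:
f'(x) = 6x^2 + 2x + 3
Substitute x = -1:
f'(-1) = 6 * (-1)^2 + 2 * (-1) + 3
= 6 - 2 + 3
= 7

7


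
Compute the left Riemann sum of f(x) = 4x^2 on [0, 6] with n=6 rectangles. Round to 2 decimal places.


Left Riemann sum uses left endpoints of each subinterval.
Interval: [0, 6], n = 6
dx = (6 - 0) / 6 = 1
Left endpoints: [0, 1, 2, 3, 4, 5]
f values: [0, 4, 16, 36, 64, 100]
Sum = dx * (sum of f values)
= 1 * 220
= 220 = 220.00

220.00


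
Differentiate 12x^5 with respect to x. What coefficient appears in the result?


We apply the power rule: d/dx [ax^n] = a*n * x^(n-1)
d/dx [12x^5]
= 12 * 5 * x^(5-1)
= 60x^4
The coefficient is 60

60


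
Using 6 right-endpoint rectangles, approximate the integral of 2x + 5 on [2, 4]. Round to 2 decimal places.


Right Riemann sum uses right endpoints of each subinterval.
Interval: [2, 4], n = 6
dx = (4 - 2) / 6 = 1/3
Right endpoints: [7/3, 8/3, 3, 10/3, 11/3, 4]
f values: [29/3, 31/3, 11, 35/3, 37/3, 13]
Sum = dx * (sum of f values)
= 1/3 * 68
= 68/3 ≈ 22.67

22.67


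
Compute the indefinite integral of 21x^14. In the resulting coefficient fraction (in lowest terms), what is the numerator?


Apply the power rule for integration:
integral of ax^n dx = a/(n+1) * x^(n+1) + C
integral of 21x^14 dx
= 21/15 * x^15 + C
= 7/5 * x^15 + C
The coefficient in lowest terms is 7/5, and its numerator is 7

7


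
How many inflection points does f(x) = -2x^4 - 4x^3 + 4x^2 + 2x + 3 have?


Inflection points occur where f''(x) = 0 and concavity changes.
f(x) = -2x^4 - 4x^3 + 4x^2 + 2x + 3
f'(x) = -8x^3 - 12x^2 + 8x + 2
f''(x) = -24x^2 - 24x + 8
This is a quadratic in x. Use the discriminant to count real roots.
Discriminant = (-24)^2 - 4 * (-24) * 8
= 576 - (-768)
= 1344
Since discriminant > 0, f''(x) = 0 has 2 distinct real solutions.
A quadratic with two distinct real roots changes sign at each root, so concavity changes at both.
Number of inflection points: 2

2


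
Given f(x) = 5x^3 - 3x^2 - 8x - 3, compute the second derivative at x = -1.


First derivative:
f'(x) = 15x^2 - 6x - 8
Second derivative:
f''(x) = 30x - 6
Substitute x = -1:
f''(-1) = 30 * (-1) - 6
= -30 - 6
= -36

-36


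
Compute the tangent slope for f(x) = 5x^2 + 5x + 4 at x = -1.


The slope of the tangent line equals f'(x) at the point.
f(x) = 5x^2 + 5x + 4
f'(x) = 10x + 5
At x = -1:
f'(-1) = 10 * (-1) + 5
= -10 + 5
= -5

-5


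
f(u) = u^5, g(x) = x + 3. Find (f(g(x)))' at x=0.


Using the chain rule: (f(g(x)))' = f'(g(x)) * g'(x)
First, find g(0):
g(0) = 1 * 0 + 3 = 3
Next, f'(u) = 5u^4
And g'(x) = 1
So f'(g(0)) * g'(0)
= 5 * 3^4 * 1
= 5 * 81 * 1
= 405

405


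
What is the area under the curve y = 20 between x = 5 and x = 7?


The area under a constant function y = 20 is a rectangle.
Width = 7 - 5 = 2
Height = 20
Area = width * height
= 2 * 20
= 40

40


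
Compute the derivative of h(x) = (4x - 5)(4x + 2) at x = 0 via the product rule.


Let u(x) = 4x - 5 and v(x) = 4x + 2
u'(x) = 4
v'(x) = 4
Product rule: h'(x) = u'(x)*v(x) + u(x)*v'(x)
= 4 * (4x + 2) + (4x - 5) * 4
At x = 0:
u(0) = 4 * 0 - 5 = -5
v(0) = 4 * 0 + 2 = 2
h'(0) = 4 * 2 + (-5) * 4
= 8 - 20
= -12

-12


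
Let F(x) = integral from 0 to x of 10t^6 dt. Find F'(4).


By the Fundamental Theorem of Calculus (Part 1):
If F(x) = integral from 0 to x of f(t) dt, then F'(x) = f(x)
Here f(t) = 10t^6
So F'(x) = 10x^6
Evaluate at x = 4:
F'(4) = 10 * 4^6
= 10 * 4096
= 40960

40960


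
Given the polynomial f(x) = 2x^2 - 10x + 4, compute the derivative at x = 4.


Differentiate term by term using power and sum rules:
f(x) = 2x^2 - 10x + 4
f'(x) = 4x - 10
Substitute x = 4:
f'(4) = 4 * 4 - 10
= 16 - 10
= 6

6


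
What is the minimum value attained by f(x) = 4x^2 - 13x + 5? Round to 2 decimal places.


For a quadratic f(x) = ax^2 + bx + c with a > 0, the minimum is at the vertex.
Vertex x-coordinate: x = -b/(2a)
x = -(-13) / (2 * 4)
x = 13/8
Substitute back to find the minimum value:
f(13/8) = 4 * (13/8)^2 - 13 * (13/8) + 5
= 169/16 - 169/8 + 5
= -89/16 ≈ -5.56

-5.56


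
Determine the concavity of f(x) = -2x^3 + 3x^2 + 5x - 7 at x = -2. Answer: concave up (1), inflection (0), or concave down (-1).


Concavity is determined by the sign of f''(x).
f(x) = -2x^3 + 3x^2 + 5x - 7
f'(x) = -6x^2 + 6x + 5
f''(x) = -12x + 6
f''(-2) = -12 * (-2) + 6
= 24 + 6
= 30
Since f''(-2) > 0, the function is concave up (1)

1


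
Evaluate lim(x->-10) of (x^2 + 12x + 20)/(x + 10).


Direct substitution gives 0/0, so we factor the numerator.
Factor: (x^2 + 12x + 20) = (x + 10)(x + 2)
Cancel the common factor (x + 10):
(x^2 + 12x + 20)/(x + 10) = (x + 2)
Now substitute x = -10:
= (-10) - (-2) = -8

-8


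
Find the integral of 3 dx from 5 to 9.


The integral of a constant k over [a, b] equals k * (b - a).
integral from 5 to 9 of 3 dx
= 3 * (9 - 5)
= 3 * 4
= 12

12


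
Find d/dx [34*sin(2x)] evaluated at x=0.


Apply the chain rule to differentiate 34*sin(2x):
d/dx [34*sin(2x)]
= 34 * cos(2x) * d/dx(2x)
= 34 * 2 * cos(2x)
= 68 * cos(2x)
Evaluate at x = 0:
= 68 * cos(0)
= 68 * 1
= 68

68


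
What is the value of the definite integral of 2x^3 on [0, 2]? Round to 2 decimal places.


Find the antiderivative of 2x^3:
F(x) = 2/4 * x^4
Apply the Fundamental Theorem of Calculus:
F(2) - F(0)
= 2/4 * 2^4 - 2/4 * 0^4
= 2/4 * (16 - 0)
= 2/4 * 16
= 8 = 8.00

8.00


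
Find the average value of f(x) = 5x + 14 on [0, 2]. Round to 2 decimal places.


Average value = 1/(b-a) * integral from a to b of f(x) dx
First compute the integral of 5x + 14:
F(x) = (5/2)x^2 + 14x
F(2) = 5/2 * 4 + 14 * 2 = 38
F(0) = 5/2 * 0 + 14 * 0 = 0
Integral = 38 - 0 = 38
Average = 38 / (2 - 0) = 38 / 2
= 19 = 19.00

19.00


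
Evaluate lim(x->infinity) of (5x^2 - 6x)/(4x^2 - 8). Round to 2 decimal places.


For limits at infinity with equal-degree polynomials,
we compare leading coefficients.
Numerator leading term: 5x^2
Denominator leading term: 4x^2
Divide both by x^2:
lim = (5 - 6/x) / (4 - 8/x^2)
As x -> infinity, the 1/x and 1/x^2 terms vanish:
= 5/4 = 1.25

1.25


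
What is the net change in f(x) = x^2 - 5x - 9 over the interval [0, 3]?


Net change = f(b) - f(a)
f(x) = x^2 - 5x - 9
Compute f(3):
f(3) = 1 * 3^2 - 5 * 3 - 9
= 9 - 15 - 9
= -15
Compute f(0):
f(0) = 1 * 0^2 - 5 * 0 - 9
= 0 + 0 - 9
= -9
Net change = -15 - (-9) = -6

-6
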